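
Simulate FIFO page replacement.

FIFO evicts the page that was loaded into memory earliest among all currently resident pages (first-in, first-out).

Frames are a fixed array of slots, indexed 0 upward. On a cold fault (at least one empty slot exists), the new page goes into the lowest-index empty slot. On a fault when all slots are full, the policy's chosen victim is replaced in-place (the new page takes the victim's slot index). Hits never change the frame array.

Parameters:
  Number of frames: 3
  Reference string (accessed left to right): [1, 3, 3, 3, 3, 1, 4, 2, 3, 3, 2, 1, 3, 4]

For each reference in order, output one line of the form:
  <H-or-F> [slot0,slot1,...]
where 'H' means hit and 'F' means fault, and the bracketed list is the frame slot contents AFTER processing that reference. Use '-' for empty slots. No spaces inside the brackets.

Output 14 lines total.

F [1,-,-]
F [1,3,-]
H [1,3,-]
H [1,3,-]
H [1,3,-]
H [1,3,-]
F [1,3,4]
F [2,3,4]
H [2,3,4]
H [2,3,4]
H [2,3,4]
F [2,1,4]
F [2,1,3]
F [4,1,3]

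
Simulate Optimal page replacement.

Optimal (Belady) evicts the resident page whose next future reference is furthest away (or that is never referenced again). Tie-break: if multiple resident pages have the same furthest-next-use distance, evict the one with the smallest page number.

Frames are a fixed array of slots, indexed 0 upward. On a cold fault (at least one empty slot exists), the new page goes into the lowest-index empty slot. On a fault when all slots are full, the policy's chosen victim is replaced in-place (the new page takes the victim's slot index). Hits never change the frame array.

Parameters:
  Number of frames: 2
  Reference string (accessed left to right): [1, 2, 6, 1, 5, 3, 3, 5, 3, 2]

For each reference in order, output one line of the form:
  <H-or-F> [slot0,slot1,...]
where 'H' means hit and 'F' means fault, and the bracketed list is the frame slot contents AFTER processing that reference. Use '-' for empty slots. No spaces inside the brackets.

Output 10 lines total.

F [1,-]
F [1,2]
F [1,6]
H [1,6]
F [5,6]
F [5,3]
H [5,3]
H [5,3]
H [5,3]
F [5,2]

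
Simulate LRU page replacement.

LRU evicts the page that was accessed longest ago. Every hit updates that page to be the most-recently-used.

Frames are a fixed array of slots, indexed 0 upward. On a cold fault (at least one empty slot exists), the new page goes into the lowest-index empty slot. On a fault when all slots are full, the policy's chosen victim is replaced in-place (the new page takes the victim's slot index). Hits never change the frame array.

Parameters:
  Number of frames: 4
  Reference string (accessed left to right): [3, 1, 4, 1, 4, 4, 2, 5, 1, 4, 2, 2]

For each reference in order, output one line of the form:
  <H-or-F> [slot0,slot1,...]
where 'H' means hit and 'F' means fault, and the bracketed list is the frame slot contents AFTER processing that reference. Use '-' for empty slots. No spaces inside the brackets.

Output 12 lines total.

F [3,-,-,-]
F [3,1,-,-]
F [3,1,4,-]
H [3,1,4,-]
H [3,1,4,-]
H [3,1,4,-]
F [3,1,4,2]
F [5,1,4,2]
H [5,1,4,2]
H [5,1,4,2]
H [5,1,4,2]
H [5,1,4,2]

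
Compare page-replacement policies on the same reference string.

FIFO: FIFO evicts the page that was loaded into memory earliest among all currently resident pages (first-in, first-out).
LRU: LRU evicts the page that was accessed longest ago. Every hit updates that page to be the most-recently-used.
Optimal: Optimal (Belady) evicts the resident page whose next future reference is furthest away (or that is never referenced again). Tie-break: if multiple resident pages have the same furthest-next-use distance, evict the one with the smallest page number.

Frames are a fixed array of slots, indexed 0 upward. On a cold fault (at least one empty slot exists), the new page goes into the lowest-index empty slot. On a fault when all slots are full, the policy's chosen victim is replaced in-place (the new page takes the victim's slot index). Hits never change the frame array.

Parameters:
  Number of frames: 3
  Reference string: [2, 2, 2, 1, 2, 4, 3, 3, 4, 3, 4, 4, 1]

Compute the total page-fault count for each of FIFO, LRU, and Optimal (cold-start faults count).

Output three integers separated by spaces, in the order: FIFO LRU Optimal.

--- FIFO ---
  step 0: ref 2 -> FAULT, frames=[2,-,-] (faults so far: 1)
  step 1: ref 2 -> HIT, frames=[2,-,-] (faults so far: 1)
  step 2: ref 2 -> HIT, frames=[2,-,-] (faults so far: 1)
  step 3: ref 1 -> FAULT, frames=[2,1,-] (faults so far: 2)
  step 4: ref 2 -> HIT, frames=[2,1,-] (faults so far: 2)
  step 5: ref 4 -> FAULT, frames=[2,1,4] (faults so far: 3)
  step 6: ref 3 -> FAULT, evict 2, frames=[3,1,4] (faults so far: 4)
  step 7: ref 3 -> HIT, frames=[3,1,4] (faults so far: 4)
  step 8: ref 4 -> HIT, frames=[3,1,4] (faults so far: 4)
  step 9: ref 3 -> HIT, frames=[3,1,4] (faults so far: 4)
  step 10: ref 4 -> HIT, frames=[3,1,4] (faults so far: 4)
  step 11: ref 4 -> HIT, frames=[3,1,4] (faults so far: 4)
  step 12: ref 1 -> HIT, frames=[3,1,4] (faults so far: 4)
  FIFO total faults: 4
--- LRU ---
  step 0: ref 2 -> FAULT, frames=[2,-,-] (faults so far: 1)
  step 1: ref 2 -> HIT, frames=[2,-,-] (faults so far: 1)
  step 2: ref 2 -> HIT, frames=[2,-,-] (faults so far: 1)
  step 3: ref 1 -> FAULT, frames=[2,1,-] (faults so far: 2)
  step 4: ref 2 -> HIT, frames=[2,1,-] (faults so far: 2)
  step 5: ref 4 -> FAULT, frames=[2,1,4] (faults so far: 3)
  step 6: ref 3 -> FAULT, evict 1, frames=[2,3,4] (faults so far: 4)
  step 7: ref 3 -> HIT, frames=[2,3,4] (faults so far: 4)
  step 8: ref 4 -> HIT, frames=[2,3,4] (faults so far: 4)
  step 9: ref 3 -> HIT, frames=[2,3,4] (faults so far: 4)
  step 10: ref 4 -> HIT, frames=[2,3,4] (faults so far: 4)
  step 11: ref 4 -> HIT, frames=[2,3,4] (faults so far: 4)
  step 12: ref 1 -> FAULT, evict 2, frames=[1,3,4] (faults so far: 5)
  LRU total faults: 5
--- Optimal ---
  step 0: ref 2 -> FAULT, frames=[2,-,-] (faults so far: 1)
  step 1: ref 2 -> HIT, frames=[2,-,-] (faults so far: 1)
  step 2: ref 2 -> HIT, frames=[2,-,-] (faults so far: 1)
  step 3: ref 1 -> FAULT, frames=[2,1,-] (faults so far: 2)
  step 4: ref 2 -> HIT, frames=[2,1,-] (faults so far: 2)
  step 5: ref 4 -> FAULT, frames=[2,1,4] (faults so far: 3)
  step 6: ref 3 -> FAULT, evict 2, frames=[3,1,4] (faults so far: 4)
  step 7: ref 3 -> HIT, frames=[3,1,4] (faults so far: 4)
  step 8: ref 4 -> HIT, frames=[3,1,4] (faults so far: 4)
  step 9: ref 3 -> HIT, frames=[3,1,4] (faults so far: 4)
  step 10: ref 4 -> HIT, frames=[3,1,4] (faults so far: 4)
  step 11: ref 4 -> HIT, frames=[3,1,4] (faults so far: 4)
  step 12: ref 1 -> HIT, frames=[3,1,4] (faults so far: 4)
  Optimal total faults: 4

Answer: 4 5 4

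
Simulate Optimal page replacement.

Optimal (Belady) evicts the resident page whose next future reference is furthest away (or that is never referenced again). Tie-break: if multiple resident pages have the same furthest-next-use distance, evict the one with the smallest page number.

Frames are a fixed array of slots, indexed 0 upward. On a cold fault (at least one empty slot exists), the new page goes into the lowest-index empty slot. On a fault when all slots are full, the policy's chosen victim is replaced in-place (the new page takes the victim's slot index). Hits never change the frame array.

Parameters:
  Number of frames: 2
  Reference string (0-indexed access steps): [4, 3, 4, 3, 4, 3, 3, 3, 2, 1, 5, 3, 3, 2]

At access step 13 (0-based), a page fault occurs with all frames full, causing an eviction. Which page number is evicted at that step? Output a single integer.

Answer: 3

Derivation:
Step 0: ref 4 -> FAULT, frames=[4,-]
Step 1: ref 3 -> FAULT, frames=[4,3]
Step 2: ref 4 -> HIT, frames=[4,3]
Step 3: ref 3 -> HIT, frames=[4,3]
Step 4: ref 4 -> HIT, frames=[4,3]
Step 5: ref 3 -> HIT, frames=[4,3]
Step 6: ref 3 -> HIT, frames=[4,3]
Step 7: ref 3 -> HIT, frames=[4,3]
Step 8: ref 2 -> FAULT, evict 4, frames=[2,3]
Step 9: ref 1 -> FAULT, evict 2, frames=[1,3]
Step 10: ref 5 -> FAULT, evict 1, frames=[5,3]
Step 11: ref 3 -> HIT, frames=[5,3]
Step 12: ref 3 -> HIT, frames=[5,3]
Step 13: ref 2 -> FAULT, evict 3, frames=[5,2]
At step 13: evicted page 3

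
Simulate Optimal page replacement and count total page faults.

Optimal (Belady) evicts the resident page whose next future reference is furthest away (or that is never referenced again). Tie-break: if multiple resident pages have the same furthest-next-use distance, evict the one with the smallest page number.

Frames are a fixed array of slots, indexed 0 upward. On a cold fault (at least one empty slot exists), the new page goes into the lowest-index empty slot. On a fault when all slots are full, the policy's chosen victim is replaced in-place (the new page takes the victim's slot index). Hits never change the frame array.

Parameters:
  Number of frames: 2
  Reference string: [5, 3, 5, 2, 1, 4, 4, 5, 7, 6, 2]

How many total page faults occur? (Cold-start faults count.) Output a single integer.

Step 0: ref 5 → FAULT, frames=[5,-]
Step 1: ref 3 → FAULT, frames=[5,3]
Step 2: ref 5 → HIT, frames=[5,3]
Step 3: ref 2 → FAULT (evict 3), frames=[5,2]
Step 4: ref 1 → FAULT (evict 2), frames=[5,1]
Step 5: ref 4 → FAULT (evict 1), frames=[5,4]
Step 6: ref 4 → HIT, frames=[5,4]
Step 7: ref 5 → HIT, frames=[5,4]
Step 8: ref 7 → FAULT (evict 4), frames=[5,7]
Step 9: ref 6 → FAULT (evict 5), frames=[6,7]
Step 10: ref 2 → FAULT (evict 6), frames=[2,7]
Total faults: 8

Answer: 8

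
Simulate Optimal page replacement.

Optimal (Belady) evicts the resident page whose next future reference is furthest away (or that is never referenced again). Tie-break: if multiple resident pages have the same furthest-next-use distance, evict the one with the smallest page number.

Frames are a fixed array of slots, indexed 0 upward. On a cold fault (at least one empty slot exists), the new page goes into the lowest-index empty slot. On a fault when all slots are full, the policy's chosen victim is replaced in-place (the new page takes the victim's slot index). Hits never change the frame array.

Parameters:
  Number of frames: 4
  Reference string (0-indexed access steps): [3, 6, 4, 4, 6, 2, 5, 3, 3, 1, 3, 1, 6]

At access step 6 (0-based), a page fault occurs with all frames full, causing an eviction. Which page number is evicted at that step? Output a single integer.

Answer: 2

Derivation:
Step 0: ref 3 -> FAULT, frames=[3,-,-,-]
Step 1: ref 6 -> FAULT, frames=[3,6,-,-]
Step 2: ref 4 -> FAULT, frames=[3,6,4,-]
Step 3: ref 4 -> HIT, frames=[3,6,4,-]
Step 4: ref 6 -> HIT, frames=[3,6,4,-]
Step 5: ref 2 -> FAULT, frames=[3,6,4,2]
Step 6: ref 5 -> FAULT, evict 2, frames=[3,6,4,5]
At step 6: evicted page 2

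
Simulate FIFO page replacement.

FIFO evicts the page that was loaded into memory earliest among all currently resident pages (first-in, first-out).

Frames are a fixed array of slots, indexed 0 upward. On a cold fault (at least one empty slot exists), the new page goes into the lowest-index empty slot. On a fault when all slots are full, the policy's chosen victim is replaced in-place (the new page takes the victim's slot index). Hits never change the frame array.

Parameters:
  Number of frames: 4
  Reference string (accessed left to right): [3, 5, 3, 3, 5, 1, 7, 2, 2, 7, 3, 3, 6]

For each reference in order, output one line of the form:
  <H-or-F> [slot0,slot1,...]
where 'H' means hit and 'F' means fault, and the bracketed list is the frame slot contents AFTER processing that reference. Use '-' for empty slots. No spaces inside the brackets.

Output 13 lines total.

F [3,-,-,-]
F [3,5,-,-]
H [3,5,-,-]
H [3,5,-,-]
H [3,5,-,-]
F [3,5,1,-]
F [3,5,1,7]
F [2,5,1,7]
H [2,5,1,7]
H [2,5,1,7]
F [2,3,1,7]
H [2,3,1,7]
F [2,3,6,7]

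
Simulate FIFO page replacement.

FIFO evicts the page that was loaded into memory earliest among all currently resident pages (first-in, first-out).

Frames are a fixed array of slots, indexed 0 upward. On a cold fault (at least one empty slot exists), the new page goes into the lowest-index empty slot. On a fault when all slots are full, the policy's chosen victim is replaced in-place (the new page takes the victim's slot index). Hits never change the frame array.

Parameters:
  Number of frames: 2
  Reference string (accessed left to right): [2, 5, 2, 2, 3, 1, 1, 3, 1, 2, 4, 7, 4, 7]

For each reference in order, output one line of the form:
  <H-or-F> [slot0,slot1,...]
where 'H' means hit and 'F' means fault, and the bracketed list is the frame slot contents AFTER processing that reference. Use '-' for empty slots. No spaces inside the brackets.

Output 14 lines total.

F [2,-]
F [2,5]
H [2,5]
H [2,5]
F [3,5]
F [3,1]
H [3,1]
H [3,1]
H [3,1]
F [2,1]
F [2,4]
F [7,4]
H [7,4]
H [7,4]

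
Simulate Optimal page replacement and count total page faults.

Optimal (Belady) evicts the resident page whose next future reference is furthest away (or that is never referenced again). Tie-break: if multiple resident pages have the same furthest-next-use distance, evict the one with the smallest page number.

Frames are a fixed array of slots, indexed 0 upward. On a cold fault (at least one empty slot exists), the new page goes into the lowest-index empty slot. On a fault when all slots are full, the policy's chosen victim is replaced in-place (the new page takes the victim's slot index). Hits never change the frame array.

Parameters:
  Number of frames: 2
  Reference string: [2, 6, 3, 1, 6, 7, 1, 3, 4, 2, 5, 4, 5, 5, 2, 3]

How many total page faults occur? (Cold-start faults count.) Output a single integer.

Step 0: ref 2 → FAULT, frames=[2,-]
Step 1: ref 6 → FAULT, frames=[2,6]
Step 2: ref 3 → FAULT (evict 2), frames=[3,6]
Step 3: ref 1 → FAULT (evict 3), frames=[1,6]
Step 4: ref 6 → HIT, frames=[1,6]
Step 5: ref 7 → FAULT (evict 6), frames=[1,7]
Step 6: ref 1 → HIT, frames=[1,7]
Step 7: ref 3 → FAULT (evict 1), frames=[3,7]
Step 8: ref 4 → FAULT (evict 7), frames=[3,4]
Step 9: ref 2 → FAULT (evict 3), frames=[2,4]
Step 10: ref 5 → FAULT (evict 2), frames=[5,4]
Step 11: ref 4 → HIT, frames=[5,4]
Step 12: ref 5 → HIT, frames=[5,4]
Step 13: ref 5 → HIT, frames=[5,4]
Step 14: ref 2 → FAULT (evict 4), frames=[5,2]
Step 15: ref 3 → FAULT (evict 2), frames=[5,3]
Total faults: 11

Answer: 11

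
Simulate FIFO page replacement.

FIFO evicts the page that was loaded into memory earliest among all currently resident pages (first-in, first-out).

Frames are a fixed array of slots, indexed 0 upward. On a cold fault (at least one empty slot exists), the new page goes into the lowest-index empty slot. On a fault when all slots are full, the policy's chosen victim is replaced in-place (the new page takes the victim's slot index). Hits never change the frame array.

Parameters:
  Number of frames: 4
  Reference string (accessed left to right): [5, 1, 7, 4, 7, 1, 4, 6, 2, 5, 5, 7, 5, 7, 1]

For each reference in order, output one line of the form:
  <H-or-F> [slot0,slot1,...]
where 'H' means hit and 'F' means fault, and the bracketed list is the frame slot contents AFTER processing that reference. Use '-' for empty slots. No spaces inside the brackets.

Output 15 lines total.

F [5,-,-,-]
F [5,1,-,-]
F [5,1,7,-]
F [5,1,7,4]
H [5,1,7,4]
H [5,1,7,4]
H [5,1,7,4]
F [6,1,7,4]
F [6,2,7,4]
F [6,2,5,4]
H [6,2,5,4]
F [6,2,5,7]
H [6,2,5,7]
H [6,2,5,7]
F [1,2,5,7]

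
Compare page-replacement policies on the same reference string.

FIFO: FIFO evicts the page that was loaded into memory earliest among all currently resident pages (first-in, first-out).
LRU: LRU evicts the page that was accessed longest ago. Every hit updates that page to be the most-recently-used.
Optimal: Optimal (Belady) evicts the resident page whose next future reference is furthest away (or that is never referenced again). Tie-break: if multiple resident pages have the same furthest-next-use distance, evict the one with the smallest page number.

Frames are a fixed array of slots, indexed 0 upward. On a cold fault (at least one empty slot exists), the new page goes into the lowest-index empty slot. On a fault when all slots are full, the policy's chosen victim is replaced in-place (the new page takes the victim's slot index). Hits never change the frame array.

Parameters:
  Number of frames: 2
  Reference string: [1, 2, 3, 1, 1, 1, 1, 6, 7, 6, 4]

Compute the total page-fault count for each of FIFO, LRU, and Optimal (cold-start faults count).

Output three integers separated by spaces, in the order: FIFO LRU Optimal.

--- FIFO ---
  step 0: ref 1 -> FAULT, frames=[1,-] (faults so far: 1)
  step 1: ref 2 -> FAULT, frames=[1,2] (faults so far: 2)
  step 2: ref 3 -> FAULT, evict 1, frames=[3,2] (faults so far: 3)
  step 3: ref 1 -> FAULT, evict 2, frames=[3,1] (faults so far: 4)
  step 4: ref 1 -> HIT, frames=[3,1] (faults so far: 4)
  step 5: ref 1 -> HIT, frames=[3,1] (faults so far: 4)
  step 6: ref 1 -> HIT, frames=[3,1] (faults so far: 4)
  step 7: ref 6 -> FAULT, evict 3, frames=[6,1] (faults so far: 5)
  step 8: ref 7 -> FAULT, evict 1, frames=[6,7] (faults so far: 6)
  step 9: ref 6 -> HIT, frames=[6,7] (faults so far: 6)
  step 10: ref 4 -> FAULT, evict 6, frames=[4,7] (faults so far: 7)
  FIFO total faults: 7
--- LRU ---
  step 0: ref 1 -> FAULT, frames=[1,-] (faults so far: 1)
  step 1: ref 2 -> FAULT, frames=[1,2] (faults so far: 2)
  step 2: ref 3 -> FAULT, evict 1, frames=[3,2] (faults so far: 3)
  step 3: ref 1 -> FAULT, evict 2, frames=[3,1] (faults so far: 4)
  step 4: ref 1 -> HIT, frames=[3,1] (faults so far: 4)
  step 5: ref 1 -> HIT, frames=[3,1] (faults so far: 4)
  step 6: ref 1 -> HIT, frames=[3,1] (faults so far: 4)
  step 7: ref 6 -> FAULT, evict 3, frames=[6,1] (faults so far: 5)
  step 8: ref 7 -> FAULT, evict 1, frames=[6,7] (faults so far: 6)
  step 9: ref 6 -> HIT, frames=[6,7] (faults so far: 6)
  step 10: ref 4 -> FAULT, evict 7, frames=[6,4] (faults so far: 7)
  LRU total faults: 7
--- Optimal ---
  step 0: ref 1 -> FAULT, frames=[1,-] (faults so far: 1)
  step 1: ref 2 -> FAULT, frames=[1,2] (faults so far: 2)
  step 2: ref 3 -> FAULT, evict 2, frames=[1,3] (faults so far: 3)
  step 3: ref 1 -> HIT, frames=[1,3] (faults so far: 3)
  step 4: ref 1 -> HIT, frames=[1,3] (faults so far: 3)
  step 5: ref 1 -> HIT, frames=[1,3] (faults so far: 3)
  step 6: ref 1 -> HIT, frames=[1,3] (faults so far: 3)
  step 7: ref 6 -> FAULT, evict 1, frames=[6,3] (faults so far: 4)
  step 8: ref 7 -> FAULT, evict 3, frames=[6,7] (faults so far: 5)
  step 9: ref 6 -> HIT, frames=[6,7] (faults so far: 5)
  step 10: ref 4 -> FAULT, evict 6, frames=[4,7] (faults so far: 6)
  Optimal total faults: 6

Answer: 7 7 6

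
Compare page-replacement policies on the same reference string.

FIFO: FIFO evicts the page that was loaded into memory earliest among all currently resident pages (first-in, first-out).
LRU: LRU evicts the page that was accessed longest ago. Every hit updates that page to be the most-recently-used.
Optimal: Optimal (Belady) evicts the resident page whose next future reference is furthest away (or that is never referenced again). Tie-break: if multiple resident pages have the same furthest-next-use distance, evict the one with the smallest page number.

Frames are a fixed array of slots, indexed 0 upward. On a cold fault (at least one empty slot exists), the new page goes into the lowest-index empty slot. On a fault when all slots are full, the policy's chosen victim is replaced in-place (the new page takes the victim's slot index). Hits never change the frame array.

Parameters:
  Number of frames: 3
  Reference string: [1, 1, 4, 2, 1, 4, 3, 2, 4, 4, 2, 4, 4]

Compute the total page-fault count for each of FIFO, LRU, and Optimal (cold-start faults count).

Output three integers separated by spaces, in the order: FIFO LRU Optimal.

Answer: 4 5 4

Derivation:
--- FIFO ---
  step 0: ref 1 -> FAULT, frames=[1,-,-] (faults so far: 1)
  step 1: ref 1 -> HIT, frames=[1,-,-] (faults so far: 1)
  step 2: ref 4 -> FAULT, frames=[1,4,-] (faults so far: 2)
  step 3: ref 2 -> FAULT, frames=[1,4,2] (faults so far: 3)
  step 4: ref 1 -> HIT, frames=[1,4,2] (faults so far: 3)
  step 5: ref 4 -> HIT, frames=[1,4,2] (faults so far: 3)
  step 6: ref 3 -> FAULT, evict 1, frames=[3,4,2] (faults so far: 4)
  step 7: ref 2 -> HIT, frames=[3,4,2] (faults so far: 4)
  step 8: ref 4 -> HIT, frames=[3,4,2] (faults so far: 4)
  step 9: ref 4 -> HIT, frames=[3,4,2] (faults so far: 4)
  step 10: ref 2 -> HIT, frames=[3,4,2] (faults so far: 4)
  step 11: ref 4 -> HIT, frames=[3,4,2] (faults so far: 4)
  step 12: ref 4 -> HIT, frames=[3,4,2] (faults so far: 4)
  FIFO total faults: 4
--- LRU ---
  step 0: ref 1 -> FAULT, frames=[1,-,-] (faults so far: 1)
  step 1: ref 1 -> HIT, frames=[1,-,-] (faults so far: 1)
  step 2: ref 4 -> FAULT, frames=[1,4,-] (faults so far: 2)
  step 3: ref 2 -> FAULT, frames=[1,4,2] (faults so far: 3)
  step 4: ref 1 -> HIT, frames=[1,4,2] (faults so far: 3)
  step 5: ref 4 -> HIT, frames=[1,4,2] (faults so far: 3)
  step 6: ref 3 -> FAULT, evict 2, frames=[1,4,3] (faults so far: 4)
  step 7: ref 2 -> FAULT, evict 1, frames=[2,4,3] (faults so far: 5)
  step 8: ref 4 -> HIT, frames=[2,4,3] (faults so far: 5)
  step 9: ref 4 -> HIT, frames=[2,4,3] (faults so far: 5)
  step 10: ref 2 -> HIT, frames=[2,4,3] (faults so far: 5)
  step 11: ref 4 -> HIT, frames=[2,4,3] (faults so far: 5)
  step 12: ref 4 -> HIT, frames=[2,4,3] (faults so far: 5)
  LRU total faults: 5
--- Optimal ---
  step 0: ref 1 -> FAULT, frames=[1,-,-] (faults so far: 1)
  step 1: ref 1 -> HIT, frames=[1,-,-] (faults so far: 1)
  step 2: ref 4 -> FAULT, frames=[1,4,-] (faults so far: 2)
  step 3: ref 2 -> FAULT, frames=[1,4,2] (faults so far: 3)
  step 4: ref 1 -> HIT, frames=[1,4,2] (faults so far: 3)
  step 5: ref 4 -> HIT, frames=[1,4,2] (faults so far: 3)
  step 6: ref 3 -> FAULT, evict 1, frames=[3,4,2] (faults so far: 4)
  step 7: ref 2 -> HIT, frames=[3,4,2] (faults so far: 4)
  step 8: ref 4 -> HIT, frames=[3,4,2] (faults so far: 4)
  step 9: ref 4 -> HIT, frames=[3,4,2] (faults so far: 4)
  step 10: ref 2 -> HIT, frames=[3,4,2] (faults so far: 4)
  step 11: ref 4 -> HIT, frames=[3,4,2] (faults so far: 4)
  step 12: ref 4 -> HIT, frames=[3,4,2] (faults so far: 4)
  Optimal total faults: 4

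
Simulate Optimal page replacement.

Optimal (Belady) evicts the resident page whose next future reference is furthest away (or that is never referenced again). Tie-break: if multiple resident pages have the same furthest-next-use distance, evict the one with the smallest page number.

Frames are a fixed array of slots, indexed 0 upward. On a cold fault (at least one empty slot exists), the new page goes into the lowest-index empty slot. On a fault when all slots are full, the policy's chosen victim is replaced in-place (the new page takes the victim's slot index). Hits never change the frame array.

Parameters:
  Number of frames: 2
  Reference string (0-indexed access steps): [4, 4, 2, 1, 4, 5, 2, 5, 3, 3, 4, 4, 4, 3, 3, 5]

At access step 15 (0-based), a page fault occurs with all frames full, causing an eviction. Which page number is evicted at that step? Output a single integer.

Step 0: ref 4 -> FAULT, frames=[4,-]
Step 1: ref 4 -> HIT, frames=[4,-]
Step 2: ref 2 -> FAULT, frames=[4,2]
Step 3: ref 1 -> FAULT, evict 2, frames=[4,1]
Step 4: ref 4 -> HIT, frames=[4,1]
Step 5: ref 5 -> FAULT, evict 1, frames=[4,5]
Step 6: ref 2 -> FAULT, evict 4, frames=[2,5]
Step 7: ref 5 -> HIT, frames=[2,5]
Step 8: ref 3 -> FAULT, evict 2, frames=[3,5]
Step 9: ref 3 -> HIT, frames=[3,5]
Step 10: ref 4 -> FAULT, evict 5, frames=[3,4]
Step 11: ref 4 -> HIT, frames=[3,4]
Step 12: ref 4 -> HIT, frames=[3,4]
Step 13: ref 3 -> HIT, frames=[3,4]
Step 14: ref 3 -> HIT, frames=[3,4]
Step 15: ref 5 -> FAULT, evict 3, frames=[5,4]
At step 15: evicted page 3

Answer: 3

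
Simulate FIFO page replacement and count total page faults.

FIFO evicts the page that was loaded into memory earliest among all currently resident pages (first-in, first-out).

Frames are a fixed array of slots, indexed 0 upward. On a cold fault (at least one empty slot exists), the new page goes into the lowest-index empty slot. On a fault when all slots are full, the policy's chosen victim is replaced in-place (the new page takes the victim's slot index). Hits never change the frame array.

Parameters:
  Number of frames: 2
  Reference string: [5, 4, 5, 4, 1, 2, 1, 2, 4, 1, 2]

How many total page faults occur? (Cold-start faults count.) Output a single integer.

Answer: 7

Derivation:
Step 0: ref 5 → FAULT, frames=[5,-]
Step 1: ref 4 → FAULT, frames=[5,4]
Step 2: ref 5 → HIT, frames=[5,4]
Step 3: ref 4 → HIT, frames=[5,4]
Step 4: ref 1 → FAULT (evict 5), frames=[1,4]
Step 5: ref 2 → FAULT (evict 4), frames=[1,2]
Step 6: ref 1 → HIT, frames=[1,2]
Step 7: ref 2 → HIT, frames=[1,2]
Step 8: ref 4 → FAULT (evict 1), frames=[4,2]
Step 9: ref 1 → FAULT (evict 2), frames=[4,1]
Step 10: ref 2 → FAULT (evict 4), frames=[2,1]
Total faults: 7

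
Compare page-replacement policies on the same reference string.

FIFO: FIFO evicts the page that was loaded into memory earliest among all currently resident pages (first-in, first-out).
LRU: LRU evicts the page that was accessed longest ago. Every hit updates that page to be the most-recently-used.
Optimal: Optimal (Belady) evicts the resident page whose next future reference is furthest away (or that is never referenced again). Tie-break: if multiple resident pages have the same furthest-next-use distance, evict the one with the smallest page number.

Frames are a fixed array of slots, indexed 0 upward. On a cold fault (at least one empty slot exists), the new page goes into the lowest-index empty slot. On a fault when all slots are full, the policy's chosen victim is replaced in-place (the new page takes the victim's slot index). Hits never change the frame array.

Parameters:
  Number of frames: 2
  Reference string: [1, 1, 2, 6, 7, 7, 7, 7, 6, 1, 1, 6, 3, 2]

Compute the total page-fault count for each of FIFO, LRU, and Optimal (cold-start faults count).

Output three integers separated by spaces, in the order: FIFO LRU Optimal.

--- FIFO ---
  step 0: ref 1 -> FAULT, frames=[1,-] (faults so far: 1)
  step 1: ref 1 -> HIT, frames=[1,-] (faults so far: 1)
  step 2: ref 2 -> FAULT, frames=[1,2] (faults so far: 2)
  step 3: ref 6 -> FAULT, evict 1, frames=[6,2] (faults so far: 3)
  step 4: ref 7 -> FAULT, evict 2, frames=[6,7] (faults so far: 4)
  step 5: ref 7 -> HIT, frames=[6,7] (faults so far: 4)
  step 6: ref 7 -> HIT, frames=[6,7] (faults so far: 4)
  step 7: ref 7 -> HIT, frames=[6,7] (faults so far: 4)
  step 8: ref 6 -> HIT, frames=[6,7] (faults so far: 4)
  step 9: ref 1 -> FAULT, evict 6, frames=[1,7] (faults so far: 5)
  step 10: ref 1 -> HIT, frames=[1,7] (faults so far: 5)
  step 11: ref 6 -> FAULT, evict 7, frames=[1,6] (faults so far: 6)
  step 12: ref 3 -> FAULT, evict 1, frames=[3,6] (faults so far: 7)
  step 13: ref 2 -> FAULT, evict 6, frames=[3,2] (faults so far: 8)
  FIFO total faults: 8
--- LRU ---
  step 0: ref 1 -> FAULT, frames=[1,-] (faults so far: 1)
  step 1: ref 1 -> HIT, frames=[1,-] (faults so far: 1)
  step 2: ref 2 -> FAULT, frames=[1,2] (faults so far: 2)
  step 3: ref 6 -> FAULT, evict 1, frames=[6,2] (faults so far: 3)
  step 4: ref 7 -> FAULT, evict 2, frames=[6,7] (faults so far: 4)
  step 5: ref 7 -> HIT, frames=[6,7] (faults so far: 4)
  step 6: ref 7 -> HIT, frames=[6,7] (faults so far: 4)
  step 7: ref 7 -> HIT, frames=[6,7] (faults so far: 4)
  step 8: ref 6 -> HIT, frames=[6,7] (faults so far: 4)
  step 9: ref 1 -> FAULT, evict 7, frames=[6,1] (faults so far: 5)
  step 10: ref 1 -> HIT, frames=[6,1] (faults so far: 5)
  step 11: ref 6 -> HIT, frames=[6,1] (faults so far: 5)
  step 12: ref 3 -> FAULT, evict 1, frames=[6,3] (faults so far: 6)
  step 13: ref 2 -> FAULT, evict 6, frames=[2,3] (faults so far: 7)
  LRU total faults: 7
--- Optimal ---
  step 0: ref 1 -> FAULT, frames=[1,-] (faults so far: 1)
  step 1: ref 1 -> HIT, frames=[1,-] (faults so far: 1)
  step 2: ref 2 -> FAULT, frames=[1,2] (faults so far: 2)
  step 3: ref 6 -> FAULT, evict 2, frames=[1,6] (faults so far: 3)
  step 4: ref 7 -> FAULT, evict 1, frames=[7,6] (faults so far: 4)
  step 5: ref 7 -> HIT, frames=[7,6] (faults so far: 4)
  step 6: ref 7 -> HIT, frames=[7,6] (faults so far: 4)
  step 7: ref 7 -> HIT, frames=[7,6] (faults so far: 4)
  step 8: ref 6 -> HIT, frames=[7,6] (faults so far: 4)
  step 9: ref 1 -> FAULT, evict 7, frames=[1,6] (faults so far: 5)
  step 10: ref 1 -> HIT, frames=[1,6] (faults so far: 5)
  step 11: ref 6 -> HIT, frames=[1,6] (faults so far: 5)
  step 12: ref 3 -> FAULT, evict 1, frames=[3,6] (faults so far: 6)
  step 13: ref 2 -> FAULT, evict 3, frames=[2,6] (faults so far: 7)
  Optimal total faults: 7

Answer: 8 7 7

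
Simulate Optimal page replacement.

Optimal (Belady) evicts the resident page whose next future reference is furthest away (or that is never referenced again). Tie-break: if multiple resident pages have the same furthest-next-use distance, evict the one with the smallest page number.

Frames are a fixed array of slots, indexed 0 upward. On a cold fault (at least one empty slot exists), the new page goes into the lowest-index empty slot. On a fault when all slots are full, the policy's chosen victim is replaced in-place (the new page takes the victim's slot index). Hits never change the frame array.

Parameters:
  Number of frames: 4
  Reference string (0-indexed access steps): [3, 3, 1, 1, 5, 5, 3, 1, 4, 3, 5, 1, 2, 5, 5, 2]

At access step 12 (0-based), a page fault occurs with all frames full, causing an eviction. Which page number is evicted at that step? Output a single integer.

Step 0: ref 3 -> FAULT, frames=[3,-,-,-]
Step 1: ref 3 -> HIT, frames=[3,-,-,-]
Step 2: ref 1 -> FAULT, frames=[3,1,-,-]
Step 3: ref 1 -> HIT, frames=[3,1,-,-]
Step 4: ref 5 -> FAULT, frames=[3,1,5,-]
Step 5: ref 5 -> HIT, frames=[3,1,5,-]
Step 6: ref 3 -> HIT, frames=[3,1,5,-]
Step 7: ref 1 -> HIT, frames=[3,1,5,-]
Step 8: ref 4 -> FAULT, frames=[3,1,5,4]
Step 9: ref 3 -> HIT, frames=[3,1,5,4]
Step 10: ref 5 -> HIT, frames=[3,1,5,4]
Step 11: ref 1 -> HIT, frames=[3,1,5,4]
Step 12: ref 2 -> FAULT, evict 1, frames=[3,2,5,4]
At step 12: evicted page 1

Answer: 1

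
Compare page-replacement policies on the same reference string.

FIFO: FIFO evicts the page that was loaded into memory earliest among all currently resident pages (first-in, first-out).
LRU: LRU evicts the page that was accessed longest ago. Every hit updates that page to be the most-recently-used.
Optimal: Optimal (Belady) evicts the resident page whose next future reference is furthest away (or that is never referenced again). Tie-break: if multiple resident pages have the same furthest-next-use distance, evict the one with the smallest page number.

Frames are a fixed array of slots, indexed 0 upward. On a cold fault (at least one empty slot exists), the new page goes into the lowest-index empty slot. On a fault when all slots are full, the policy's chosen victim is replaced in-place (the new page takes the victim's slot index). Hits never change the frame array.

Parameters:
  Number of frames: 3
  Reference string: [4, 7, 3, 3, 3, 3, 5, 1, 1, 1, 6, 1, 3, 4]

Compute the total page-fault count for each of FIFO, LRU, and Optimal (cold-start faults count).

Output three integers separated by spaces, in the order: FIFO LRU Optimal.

Answer: 8 8 7

Derivation:
--- FIFO ---
  step 0: ref 4 -> FAULT, frames=[4,-,-] (faults so far: 1)
  step 1: ref 7 -> FAULT, frames=[4,7,-] (faults so far: 2)
  step 2: ref 3 -> FAULT, frames=[4,7,3] (faults so far: 3)
  step 3: ref 3 -> HIT, frames=[4,7,3] (faults so far: 3)
  step 4: ref 3 -> HIT, frames=[4,7,3] (faults so far: 3)
  step 5: ref 3 -> HIT, frames=[4,7,3] (faults so far: 3)
  step 6: ref 5 -> FAULT, evict 4, frames=[5,7,3] (faults so far: 4)
  step 7: ref 1 -> FAULT, evict 7, frames=[5,1,3] (faults so far: 5)
  step 8: ref 1 -> HIT, frames=[5,1,3] (faults so far: 5)
  step 9: ref 1 -> HIT, frames=[5,1,3] (faults so far: 5)
  step 10: ref 6 -> FAULT, evict 3, frames=[5,1,6] (faults so far: 6)
  step 11: ref 1 -> HIT, frames=[5,1,6] (faults so far: 6)
  step 12: ref 3 -> FAULT, evict 5, frames=[3,1,6] (faults so far: 7)
  step 13: ref 4 -> FAULT, evict 1, frames=[3,4,6] (faults so far: 8)
  FIFO total faults: 8
--- LRU ---
  step 0: ref 4 -> FAULT, frames=[4,-,-] (faults so far: 1)
  step 1: ref 7 -> FAULT, frames=[4,7,-] (faults so far: 2)
  step 2: ref 3 -> FAULT, frames=[4,7,3] (faults so far: 3)
  step 3: ref 3 -> HIT, frames=[4,7,3] (faults so far: 3)
  step 4: ref 3 -> HIT, frames=[4,7,3] (faults so far: 3)
  step 5: ref 3 -> HIT, frames=[4,7,3] (faults so far: 3)
  step 6: ref 5 -> FAULT, evict 4, frames=[5,7,3] (faults so far: 4)
  step 7: ref 1 -> FAULT, evict 7, frames=[5,1,3] (faults so far: 5)
  step 8: ref 1 -> HIT, frames=[5,1,3] (faults so far: 5)
  step 9: ref 1 -> HIT, frames=[5,1,3] (faults so far: 5)
  step 10: ref 6 -> FAULT, evict 3, frames=[5,1,6] (faults so far: 6)
  step 11: ref 1 -> HIT, frames=[5,1,6] (faults so far: 6)
  step 12: ref 3 -> FAULT, evict 5, frames=[3,1,6] (faults so far: 7)
  step 13: ref 4 -> FAULT, evict 6, frames=[3,1,4] (faults so far: 8)
  LRU total faults: 8
--- Optimal ---
  step 0: ref 4 -> FAULT, frames=[4,-,-] (faults so far: 1)
  step 1: ref 7 -> FAULT, frames=[4,7,-] (faults so far: 2)
  step 2: ref 3 -> FAULT, frames=[4,7,3] (faults so far: 3)
  step 3: ref 3 -> HIT, frames=[4,7,3] (faults so far: 3)
  step 4: ref 3 -> HIT, frames=[4,7,3] (faults so far: 3)
  step 5: ref 3 -> HIT, frames=[4,7,3] (faults so far: 3)
  step 6: ref 5 -> FAULT, evict 7, frames=[4,5,3] (faults so far: 4)
  step 7: ref 1 -> FAULT, evict 5, frames=[4,1,3] (faults so far: 5)
  step 8: ref 1 -> HIT, frames=[4,1,3] (faults so far: 5)
  step 9: ref 1 -> HIT, frames=[4,1,3] (faults so far: 5)
  step 10: ref 6 -> FAULT, evict 4, frames=[6,1,3] (faults so far: 6)
  step 11: ref 1 -> HIT, frames=[6,1,3] (faults so far: 6)
  step 12: ref 3 -> HIT, frames=[6,1,3] (faults so far: 6)
  step 13: ref 4 -> FAULT, evict 1, frames=[6,4,3] (faults so far: 7)
  Optimal total faults: 7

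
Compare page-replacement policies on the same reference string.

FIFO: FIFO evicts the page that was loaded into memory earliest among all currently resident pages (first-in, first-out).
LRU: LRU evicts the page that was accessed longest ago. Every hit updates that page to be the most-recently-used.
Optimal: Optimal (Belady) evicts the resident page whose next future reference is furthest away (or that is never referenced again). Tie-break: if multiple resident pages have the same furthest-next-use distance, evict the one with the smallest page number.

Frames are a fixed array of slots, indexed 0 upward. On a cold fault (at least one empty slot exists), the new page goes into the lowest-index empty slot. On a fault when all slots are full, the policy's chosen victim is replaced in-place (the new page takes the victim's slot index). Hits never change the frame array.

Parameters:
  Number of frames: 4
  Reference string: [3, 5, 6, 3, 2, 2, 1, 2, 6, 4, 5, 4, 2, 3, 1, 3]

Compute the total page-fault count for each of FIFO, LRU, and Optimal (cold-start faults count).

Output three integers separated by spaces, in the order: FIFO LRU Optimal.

--- FIFO ---
  step 0: ref 3 -> FAULT, frames=[3,-,-,-] (faults so far: 1)
  step 1: ref 5 -> FAULT, frames=[3,5,-,-] (faults so far: 2)
  step 2: ref 6 -> FAULT, frames=[3,5,6,-] (faults so far: 3)
  step 3: ref 3 -> HIT, frames=[3,5,6,-] (faults so far: 3)
  step 4: ref 2 -> FAULT, frames=[3,5,6,2] (faults so far: 4)
  step 5: ref 2 -> HIT, frames=[3,5,6,2] (faults so far: 4)
  step 6: ref 1 -> FAULT, evict 3, frames=[1,5,6,2] (faults so far: 5)
  step 7: ref 2 -> HIT, frames=[1,5,6,2] (faults so far: 5)
  step 8: ref 6 -> HIT, frames=[1,5,6,2] (faults so far: 5)
  step 9: ref 4 -> FAULT, evict 5, frames=[1,4,6,2] (faults so far: 6)
  step 10: ref 5 -> FAULT, evict 6, frames=[1,4,5,2] (faults so far: 7)
  step 11: ref 4 -> HIT, frames=[1,4,5,2] (faults so far: 7)
  step 12: ref 2 -> HIT, frames=[1,4,5,2] (faults so far: 7)
  step 13: ref 3 -> FAULT, evict 2, frames=[1,4,5,3] (faults so far: 8)
  step 14: ref 1 -> HIT, frames=[1,4,5,3] (faults so far: 8)
  step 15: ref 3 -> HIT, frames=[1,4,5,3] (faults so far: 8)
  FIFO total faults: 8
--- LRU ---
  step 0: ref 3 -> FAULT, frames=[3,-,-,-] (faults so far: 1)
  step 1: ref 5 -> FAULT, frames=[3,5,-,-] (faults so far: 2)
  step 2: ref 6 -> FAULT, frames=[3,5,6,-] (faults so far: 3)
  step 3: ref 3 -> HIT, frames=[3,5,6,-] (faults so far: 3)
  step 4: ref 2 -> FAULT, frames=[3,5,6,2] (faults so far: 4)
  step 5: ref 2 -> HIT, frames=[3,5,6,2] (faults so far: 4)
  step 6: ref 1 -> FAULT, evict 5, frames=[3,1,6,2] (faults so far: 5)
  step 7: ref 2 -> HIT, frames=[3,1,6,2] (faults so far: 5)
  step 8: ref 6 -> HIT, frames=[3,1,6,2] (faults so far: 5)
  step 9: ref 4 -> FAULT, evict 3, frames=[4,1,6,2] (faults so far: 6)
  step 10: ref 5 -> FAULT, evict 1, frames=[4,5,6,2] (faults so far: 7)
  step 11: ref 4 -> HIT, frames=[4,5,6,2] (faults so far: 7)
  step 12: ref 2 -> HIT, frames=[4,5,6,2] (faults so far: 7)
  step 13: ref 3 -> FAULT, evict 6, frames=[4,5,3,2] (faults so far: 8)
  step 14: ref 1 -> FAULT, evict 5, frames=[4,1,3,2] (faults so far: 9)
  step 15: ref 3 -> HIT, frames=[4,1,3,2] (faults so far: 9)
  LRU total faults: 9
--- Optimal ---
  step 0: ref 3 -> FAULT, frames=[3,-,-,-] (faults so far: 1)
  step 1: ref 5 -> FAULT, frames=[3,5,-,-] (faults so far: 2)
  step 2: ref 6 -> FAULT, frames=[3,5,6,-] (faults so far: 3)
  step 3: ref 3 -> HIT, frames=[3,5,6,-] (faults so far: 3)
  step 4: ref 2 -> FAULT, frames=[3,5,6,2] (faults so far: 4)
  step 5: ref 2 -> HIT, frames=[3,5,6,2] (faults so far: 4)
  step 6: ref 1 -> FAULT, evict 3, frames=[1,5,6,2] (faults so far: 5)
  step 7: ref 2 -> HIT, frames=[1,5,6,2] (faults so far: 5)
  step 8: ref 6 -> HIT, frames=[1,5,6,2] (faults so far: 5)
  step 9: ref 4 -> FAULT, evict 6, frames=[1,5,4,2] (faults so far: 6)
  step 10: ref 5 -> HIT, frames=[1,5,4,2] (faults so far: 6)
  step 11: ref 4 -> HIT, frames=[1,5,4,2] (faults so far: 6)
  step 12: ref 2 -> HIT, frames=[1,5,4,2] (faults so far: 6)
  step 13: ref 3 -> FAULT, evict 2, frames=[1,5,4,3] (faults so far: 7)
  step 14: ref 1 -> HIT, frames=[1,5,4,3] (faults so far: 7)
  step 15: ref 3 -> HIT, frames=[1,5,4,3] (faults so far: 7)
  Optimal total faults: 7

Answer: 8 9 7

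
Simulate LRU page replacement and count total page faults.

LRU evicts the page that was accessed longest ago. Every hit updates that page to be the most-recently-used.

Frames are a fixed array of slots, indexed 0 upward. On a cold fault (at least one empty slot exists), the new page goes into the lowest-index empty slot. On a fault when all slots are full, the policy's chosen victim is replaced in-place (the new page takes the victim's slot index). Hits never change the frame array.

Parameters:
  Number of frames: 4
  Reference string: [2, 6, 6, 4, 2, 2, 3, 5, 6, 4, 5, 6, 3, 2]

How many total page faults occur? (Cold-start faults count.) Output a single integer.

Answer: 8

Derivation:
Step 0: ref 2 → FAULT, frames=[2,-,-,-]
Step 1: ref 6 → FAULT, frames=[2,6,-,-]
Step 2: ref 6 → HIT, frames=[2,6,-,-]
Step 3: ref 4 → FAULT, frames=[2,6,4,-]
Step 4: ref 2 → HIT, frames=[2,6,4,-]
Step 5: ref 2 → HIT, frames=[2,6,4,-]
Step 6: ref 3 → FAULT, frames=[2,6,4,3]
Step 7: ref 5 → FAULT (evict 6), frames=[2,5,4,3]
Step 8: ref 6 → FAULT (evict 4), frames=[2,5,6,3]
Step 9: ref 4 → FAULT (evict 2), frames=[4,5,6,3]
Step 10: ref 5 → HIT, frames=[4,5,6,3]
Step 11: ref 6 → HIT, frames=[4,5,6,3]
Step 12: ref 3 → HIT, frames=[4,5,6,3]
Step 13: ref 2 → FAULT (evict 4), frames=[2,5,6,3]
Total faults: 8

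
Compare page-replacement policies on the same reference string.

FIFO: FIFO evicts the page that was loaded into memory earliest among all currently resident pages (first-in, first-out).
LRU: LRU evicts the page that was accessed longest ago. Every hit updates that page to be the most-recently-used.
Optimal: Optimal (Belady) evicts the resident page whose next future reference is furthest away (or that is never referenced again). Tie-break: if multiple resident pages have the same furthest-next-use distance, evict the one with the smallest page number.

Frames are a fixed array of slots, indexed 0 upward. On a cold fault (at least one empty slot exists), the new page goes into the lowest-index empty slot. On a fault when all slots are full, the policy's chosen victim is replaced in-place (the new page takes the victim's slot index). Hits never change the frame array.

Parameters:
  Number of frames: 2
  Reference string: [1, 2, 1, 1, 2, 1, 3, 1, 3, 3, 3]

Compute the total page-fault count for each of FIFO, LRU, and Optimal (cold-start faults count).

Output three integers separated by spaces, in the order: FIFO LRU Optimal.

Answer: 4 3 3

Derivation:
--- FIFO ---
  step 0: ref 1 -> FAULT, frames=[1,-] (faults so far: 1)
  step 1: ref 2 -> FAULT, frames=[1,2] (faults so far: 2)
  step 2: ref 1 -> HIT, frames=[1,2] (faults so far: 2)
  step 3: ref 1 -> HIT, frames=[1,2] (faults so far: 2)
  step 4: ref 2 -> HIT, frames=[1,2] (faults so far: 2)
  step 5: ref 1 -> HIT, frames=[1,2] (faults so far: 2)
  step 6: ref 3 -> FAULT, evict 1, frames=[3,2] (faults so far: 3)
  step 7: ref 1 -> FAULT, evict 2, frames=[3,1] (faults so far: 4)
  step 8: ref 3 -> HIT, frames=[3,1] (faults so far: 4)
  step 9: ref 3 -> HIT, frames=[3,1] (faults so far: 4)
  step 10: ref 3 -> HIT, frames=[3,1] (faults so far: 4)
  FIFO total faults: 4
--- LRU ---
  step 0: ref 1 -> FAULT, frames=[1,-] (faults so far: 1)
  step 1: ref 2 -> FAULT, frames=[1,2] (faults so far: 2)
  step 2: ref 1 -> HIT, frames=[1,2] (faults so far: 2)
  step 3: ref 1 -> HIT, frames=[1,2] (faults so far: 2)
  step 4: ref 2 -> HIT, frames=[1,2] (faults so far: 2)
  step 5: ref 1 -> HIT, frames=[1,2] (faults so far: 2)
  step 6: ref 3 -> FAULT, evict 2, frames=[1,3] (faults so far: 3)
  step 7: ref 1 -> HIT, frames=[1,3] (faults so far: 3)
  step 8: ref 3 -> HIT, frames=[1,3] (faults so far: 3)
  step 9: ref 3 -> HIT, frames=[1,3] (faults so far: 3)
  step 10: ref 3 -> HIT, frames=[1,3] (faults so far: 3)
  LRU total faults: 3
--- Optimal ---
  step 0: ref 1 -> FAULT, frames=[1,-] (faults so far: 1)
  step 1: ref 2 -> FAULT, frames=[1,2] (faults so far: 2)
  step 2: ref 1 -> HIT, frames=[1,2] (faults so far: 2)
  step 3: ref 1 -> HIT, frames=[1,2] (faults so far: 2)
  step 4: ref 2 -> HIT, frames=[1,2] (faults so far: 2)
  step 5: ref 1 -> HIT, frames=[1,2] (faults so far: 2)
  step 6: ref 3 -> FAULT, evict 2, frames=[1,3] (faults so far: 3)
  step 7: ref 1 -> HIT, frames=[1,3] (faults so far: 3)
  step 8: ref 3 -> HIT, frames=[1,3] (faults so far: 3)
  step 9: ref 3 -> HIT, frames=[1,3] (faults so far: 3)
  step 10: ref 3 -> HIT, frames=[1,3] (faults so far: 3)
  Optimal total faults: 3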